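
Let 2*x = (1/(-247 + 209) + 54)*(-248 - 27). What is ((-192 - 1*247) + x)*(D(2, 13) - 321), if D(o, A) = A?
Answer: 45998953/19 ≈ 2.4210e+6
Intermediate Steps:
x = -564025/76 (x = ((1/(-247 + 209) + 54)*(-248 - 27))/2 = ((1/(-38) + 54)*(-275))/2 = ((-1/38 + 54)*(-275))/2 = ((2051/38)*(-275))/2 = (1/2)*(-564025/38) = -564025/76 ≈ -7421.4)
((-192 - 1*247) + x)*(D(2, 13) - 321) = ((-192 - 1*247) - 564025/76)*(13 - 321) = ((-192 - 247) - 564025/76)*(-308) = (-439 - 564025/76)*(-308) = -597389/76*(-308) = 45998953/19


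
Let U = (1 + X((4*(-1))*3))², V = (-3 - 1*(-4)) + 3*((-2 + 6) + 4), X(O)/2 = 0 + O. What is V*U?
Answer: 13225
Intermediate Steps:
X(O) = 2*O (X(O) = 2*(0 + O) = 2*O)
V = 25 (V = (-3 + 4) + 3*(4 + 4) = 1 + 3*8 = 1 + 24 = 25)
U = 529 (U = (1 + 2*((4*(-1))*3))² = (1 + 2*(-4*3))² = (1 + 2*(-12))² = (1 - 24)² = (-23)² = 529)
V*U = 25*529 = 13225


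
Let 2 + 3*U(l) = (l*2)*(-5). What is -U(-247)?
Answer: -2468/3 ≈ -822.67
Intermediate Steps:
U(l) = -⅔ - 10*l/3 (U(l) = -⅔ + ((l*2)*(-5))/3 = -⅔ + ((2*l)*(-5))/3 = -⅔ + (-10*l)/3 = -⅔ - 10*l/3)
-U(-247) = -(-⅔ - 10/3*(-247)) = -(-⅔ + 2470/3) = -1*2468/3 = -2468/3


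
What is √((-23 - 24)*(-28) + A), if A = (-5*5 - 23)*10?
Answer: 2*√209 ≈ 28.914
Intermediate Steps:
A = -480 (A = (-25 - 23)*10 = -48*10 = -480)
√((-23 - 24)*(-28) + A) = √((-23 - 24)*(-28) - 480) = √(-47*(-28) - 480) = √(1316 - 480) = √836 = 2*√209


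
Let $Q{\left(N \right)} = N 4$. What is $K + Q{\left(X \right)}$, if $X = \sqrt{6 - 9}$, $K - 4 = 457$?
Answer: $461 + 4 i \sqrt{3} \approx 461.0 + 6.9282 i$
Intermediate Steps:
$K = 461$ ($K = 4 + 457 = 461$)
$X = i \sqrt{3}$ ($X = \sqrt{-3} = i \sqrt{3} \approx 1.732 i$)
$Q{\left(N \right)} = 4 N$
$K + Q{\left(X \right)} = 461 + 4 i \sqrt{3}$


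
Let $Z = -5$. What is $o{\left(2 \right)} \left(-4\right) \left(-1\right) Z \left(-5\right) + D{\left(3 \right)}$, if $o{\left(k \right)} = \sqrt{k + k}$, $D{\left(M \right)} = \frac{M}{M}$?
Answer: $201$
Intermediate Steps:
$D{\left(M \right)} = 1$
$o{\left(k \right)} = \sqrt{2} \sqrt{k}$ ($o{\left(k \right)} = \sqrt{2 k} = \sqrt{2} \sqrt{k}$)
$o{\left(2 \right)} \left(-4\right) \left(-1\right) Z \left(-5\right) + D{\left(3 \right)} = \sqrt{2} \sqrt{2} \left(-4\right) \left(-1\right) \left(-5\right) \left(-5\right) + 1 = 2 \cdot 4 \left(-5\right) \left(-5\right) + 1 = 2 \left(\left(-20\right) \left(-5\right)\right) + 1 = 2 \cdot 100 + 1 = 200 + 1 = 201$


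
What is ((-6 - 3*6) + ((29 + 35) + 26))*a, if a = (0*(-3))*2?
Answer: 0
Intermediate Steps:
a = 0 (a = 0*2 = 0)
((-6 - 3*6) + ((29 + 35) + 26))*a = ((-6 - 3*6) + ((29 + 35) + 26))*0 = ((-6 - 18) + (64 + 26))*0 = (-24 + 90)*0 = 66*0 = 0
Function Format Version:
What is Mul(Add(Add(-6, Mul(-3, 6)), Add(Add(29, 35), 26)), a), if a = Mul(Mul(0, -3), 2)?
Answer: 0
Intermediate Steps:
a = 0 (a = Mul(0, 2) = 0)
Mul(Add(Add(-6, Mul(-3, 6)), Add(Add(29, 35), 26)), a) = Mul(Add(Add(-6, Mul(-3, 6)), Add(Add(29, 35), 26)), 0) = Mul(Add(Add(-6, -18), Add(64, 26)), 0) = Mul(Add(-24, 90), 0) = Mul(66, 0) = 0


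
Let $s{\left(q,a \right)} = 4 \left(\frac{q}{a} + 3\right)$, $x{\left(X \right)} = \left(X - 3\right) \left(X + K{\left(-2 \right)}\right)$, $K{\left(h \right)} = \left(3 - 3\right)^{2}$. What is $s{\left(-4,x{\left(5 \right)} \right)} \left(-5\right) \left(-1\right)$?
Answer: $52$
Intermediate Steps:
$K{\left(h \right)} = 0$ ($K{\left(h \right)} = 0^{2} = 0$)
$x{\left(X \right)} = X \left(-3 + X\right)$ ($x{\left(X \right)} = \left(X - 3\right) \left(X + 0\right) = \left(-3 + X\right) X = X \left(-3 + X\right)$)
$s{\left(q,a \right)} = 12 + \frac{4 q}{a}$ ($s{\left(q,a \right)} = 4 \left(3 + \frac{q}{a}\right) = 12 + \frac{4 q}{a}$)
$s{\left(-4,x{\left(5 \right)} \right)} \left(-5\right) \left(-1\right) = \left(12 + 4 \left(-4\right) \frac{1}{5 \left(-3 + 5\right)}\right) \left(-5\right) \left(-1\right) = \left(12 + 4 \left(-4\right) \frac{1}{5 \cdot 2}\right) \left(-5\right) \left(-1\right) = \left(12 + 4 \left(-4\right) \frac{1}{10}\right) \left(-5\right) \left(-1\right) = \left(12 - \frac{8}{5}\right) \left(-5\right) \left(-1\right) = \frac{52}{5} \left(-5\right) \left(-1\right) = \left(-52\right) \left(-1\right) = 52$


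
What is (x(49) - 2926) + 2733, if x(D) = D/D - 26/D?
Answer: -9434/49 ≈ -192.53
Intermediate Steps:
x(D) = 1 - 26/D
(x(49) - 2926) + 2733 = ((-26 + 49)/49 - 2926) + 2733 = ((1/49)*23 - 2926) + 2733 = (23/49 - 2926) + 2733 = -143351/49 + 2733 = -9434/49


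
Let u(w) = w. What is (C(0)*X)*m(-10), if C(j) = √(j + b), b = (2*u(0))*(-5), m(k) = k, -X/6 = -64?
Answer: 0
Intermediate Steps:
X = 384 (X = -6*(-64) = 384)
b = 0 (b = (2*0)*(-5) = 0*(-5) = 0)
C(j) = √j (C(j) = √(j + 0) = √j)
(C(0)*X)*m(-10) = (√0*384)*(-10) = (0*384)*(-10) = 0*(-10) = 0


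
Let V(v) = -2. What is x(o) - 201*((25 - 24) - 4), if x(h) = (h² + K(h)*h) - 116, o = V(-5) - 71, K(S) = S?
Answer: 11145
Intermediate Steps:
o = -73 (o = -2 - 71 = -73)
x(h) = -116 + 2*h² (x(h) = (h² + h*h) - 116 = (h² + h²) - 116 = 2*h² - 116 = -116 + 2*h²)
x(o) - 201*((25 - 24) - 4) = (-116 + 2*(-73)²) - 201*((25 - 24) - 4) = (-116 + 2*5329) - 201*(1 - 4) = (-116 + 10658) - 201*(-3) = 10542 + 603 = 11145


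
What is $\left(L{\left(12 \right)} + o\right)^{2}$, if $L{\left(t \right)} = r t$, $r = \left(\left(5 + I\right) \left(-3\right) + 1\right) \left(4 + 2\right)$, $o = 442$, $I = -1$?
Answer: $122500$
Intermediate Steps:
$r = -66$ ($r = \left(\left(5 - 1\right) \left(-3\right) + 1\right) \left(4 + 2\right) = \left(4 \left(-3\right) + 1\right) 6 = \left(-12 + 1\right) 6 = \left(-11\right) 6 = -66$)
$L{\left(t \right)} = - 66 t$
$\left(L{\left(12 \right)} + o\right)^{2} = \left(\left(-66\right) 12 + 442\right)^{2} = \left(-792 + 442\right)^{2} = \left(-350\right)^{2} = 122500$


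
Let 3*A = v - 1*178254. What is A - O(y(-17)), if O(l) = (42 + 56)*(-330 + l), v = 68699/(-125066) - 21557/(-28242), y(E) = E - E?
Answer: -71731747637711/2649085479 ≈ -27078.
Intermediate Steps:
y(E) = 0
v = 188962651/883028493 (v = 68699*(-1/125066) - 21557*(-1/28242) = -68699/125066 + 21557/28242 = 188962651/883028493 ≈ 0.21399)
O(l) = -32340 + 98*l (O(l) = 98*(-330 + l) = -32340 + 98*l)
A = -157403172028571/2649085479 (A = (188962651/883028493 - 1*178254)/3 = (188962651/883028493 - 178254)/3 = (⅓)*(-157403172028571/883028493) = -157403172028571/2649085479 ≈ -59418.)
A - O(y(-17)) = -157403172028571/2649085479 - (-32340 + 98*0) = -157403172028571/2649085479 - (-32340 + 0) = -157403172028571/2649085479 - 1*(-32340) = -157403172028571/2649085479 + 32340 = -71731747637711/2649085479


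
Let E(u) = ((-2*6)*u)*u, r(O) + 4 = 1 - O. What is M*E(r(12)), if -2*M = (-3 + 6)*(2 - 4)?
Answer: -8100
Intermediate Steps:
r(O) = -3 - O (r(O) = -4 + (1 - O) = -3 - O)
M = 3 (M = -(-3 + 6)*(2 - 4)/2 = -3*(-2)/2 = -½*(-6) = 3)
E(u) = -12*u² (E(u) = (-12*u)*u = -12*u²)
M*E(r(12)) = 3*(-12*(-3 - 1*12)²) = 3*(-12*(-3 - 12)²) = 3*(-12*(-15)²) = 3*(-12*225) = 3*(-2700) = -8100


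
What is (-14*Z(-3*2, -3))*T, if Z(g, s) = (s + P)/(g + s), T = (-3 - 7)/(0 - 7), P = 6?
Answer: 20/3 ≈ 6.6667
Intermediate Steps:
T = 10/7 (T = -10/(-7) = -10*(-⅐) = 10/7 ≈ 1.4286)
Z(g, s) = (6 + s)/(g + s) (Z(g, s) = (s + 6)/(g + s) = (6 + s)/(g + s))
(-14*Z(-3*2, -3))*T = -14*(6 - 3)/(-3*2 - 3)*(10/7) = -14*3/(-6 - 3)*(10/7) = -14*3/(-9)*(10/7) = -(-14)*3/9*(10/7) = -14*(-⅓)*(10/7) = (14/3)*(10/7) = 20/3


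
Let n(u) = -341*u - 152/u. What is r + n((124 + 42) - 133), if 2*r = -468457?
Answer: -16202083/66 ≈ -2.4549e+5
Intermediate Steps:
r = -468457/2 (r = (½)*(-468457) = -468457/2 ≈ -2.3423e+5)
n(u) = -341*u - 152/u
r + n((124 + 42) - 133) = -468457/2 + (-341*((124 + 42) - 133) - 152/((124 + 42) - 133)) = -468457/2 + (-341*(166 - 133) - 152/(166 - 133)) = -468457/2 + (-341*33 - 152/33) = -468457/2 + (-11253 - 152*1/33) = -468457/2 + (-11253 - 152/33) = -468457/2 - 371501/33 = -16202083/66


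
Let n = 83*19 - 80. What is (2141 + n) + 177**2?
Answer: 34967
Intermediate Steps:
n = 1497 (n = 1577 - 80 = 1497)
(2141 + n) + 177**2 = (2141 + 1497) + 177**2 = 3638 + 31329 = 34967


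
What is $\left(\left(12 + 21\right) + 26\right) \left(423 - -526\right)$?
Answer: $55991$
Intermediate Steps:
$\left(\left(12 + 21\right) + 26\right) \left(423 - -526\right) = \left(33 + 26\right) \left(423 + 526\right) = 59 \cdot 949 = 55991$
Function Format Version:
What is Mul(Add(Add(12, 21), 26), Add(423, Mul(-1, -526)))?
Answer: 55991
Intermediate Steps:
Mul(Add(Add(12, 21), 26), Add(423, Mul(-1, -526))) = Mul(Add(33, 26), Add(423, 526)) = Mul(59, 949) = 55991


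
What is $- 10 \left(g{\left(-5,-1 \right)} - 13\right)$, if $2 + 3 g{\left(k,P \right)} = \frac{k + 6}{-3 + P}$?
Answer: $\frac{275}{2} \approx 137.5$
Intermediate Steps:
$g{\left(k,P \right)} = - \frac{2}{3} + \frac{6 + k}{3 \left(-3 + P\right)}$ ($g{\left(k,P \right)} = - \frac{2}{3} + \frac{\left(k + 6\right) \frac{1}{-3 + P}}{3} = - \frac{2}{3} + \frac{\left(6 + k\right) \frac{1}{-3 + P}}{3} = - \frac{2}{3} + \frac{\frac{1}{-3 + P} \left(6 + k\right)}{3} = - \frac{2}{3} + \frac{6 + k}{3 \left(-3 + P\right)}$)
$- 10 \left(g{\left(-5,-1 \right)} - 13\right) = - 10 \left(\frac{12 - 5 - -2}{3 \left(-3 - 1\right)} - 13\right) = - 10 \left(\frac{12 - 5 + 2}{3 \left(-4\right)} - 13\right) = - 10 \left(\frac{1}{3} \left(- \frac{1}{4}\right) 9 - 13\right) = - 10 \left(- \frac{3}{4} - 13\right) = \left(-10\right) \left(- \frac{55}{4}\right) = \frac{275}{2}$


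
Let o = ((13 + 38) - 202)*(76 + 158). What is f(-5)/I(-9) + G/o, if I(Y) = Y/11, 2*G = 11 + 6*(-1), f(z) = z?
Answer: 431855/70668 ≈ 6.1110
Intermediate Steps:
o = -35334 (o = (51 - 202)*234 = -151*234 = -35334)
G = 5/2 (G = (11 + 6*(-1))/2 = (11 - 6)/2 = (½)*5 = 5/2 ≈ 2.5000)
I(Y) = Y/11 (I(Y) = Y*(1/11) = Y/11)
f(-5)/I(-9) + G/o = -5/((1/11)*(-9)) + (5/2)/(-35334) = -5/(-9/11) + (5/2)*(-1/35334) = -5*(-11/9) - 5/70668 = 55/9 - 5/70668 = 431855/70668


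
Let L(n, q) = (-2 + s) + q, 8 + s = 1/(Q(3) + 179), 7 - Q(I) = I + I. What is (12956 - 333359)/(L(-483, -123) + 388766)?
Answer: -57672540/69953941 ≈ -0.82444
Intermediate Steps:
Q(I) = 7 - 2*I (Q(I) = 7 - (I + I) = 7 - 2*I)
s = -1439/180 (s = -8 + 1/((7 - 2*3) + 179) = -8 + 1/((7 - 6) + 179) = -8 + 1/(1 + 179) = -8 + 1/180 = -1439/180 ≈ -7.9944)
L(n, q) = -1799/180 + q (L(n, q) = (-2 - 1439/180) + q = -1799/180 + q)
(12956 - 333359)/(L(-483, -123) + 388766) = (12956 - 333359)/((-1799/180 - 123) + 388766) = -320403/(-23939/180 + 388766) = -320403/69953941/180 = -320403*180/69953941 = -57672540/69953941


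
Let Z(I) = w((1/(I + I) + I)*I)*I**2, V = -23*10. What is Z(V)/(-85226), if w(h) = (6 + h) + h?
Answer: -2798595150/42613 ≈ -65675.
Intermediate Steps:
w(h) = 6 + 2*h
V = -230
Z(I) = I**2*(6 + 2*I*(I + 1/(2*I))) (Z(I) = (6 + 2*((1/(I + I) + I)*I))*I**2 = (6 + 2*((1/(2*I) + I)*I))*I**2 = (6 + 2*((I + 1/(2*I))*I))*I**2 = (6 + 2*(I*(I + 1/(2*I))))*I**2 = (6 + 2*I*(I + 1/(2*I)))*I**2 = I**2*(6 + 2*I*(I + 1/(2*I))))
Z(V)/(-85226) = ((-230)**2*(7 + 2*(-230)**2))/(-85226) = (52900*(7 + 2*52900))*(-1/85226) = (52900*(7 + 105800))*(-1/85226) = (52900*105807)*(-1/85226) = 5597190300*(-1/85226) = -2798595150/42613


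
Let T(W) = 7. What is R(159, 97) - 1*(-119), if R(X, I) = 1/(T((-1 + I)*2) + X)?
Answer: 19755/166 ≈ 119.01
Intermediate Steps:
R(X, I) = 1/(7 + X)
R(159, 97) - 1*(-119) = 1/(7 + 159) - 1*(-119) = 1/166 + 119 = 19755/166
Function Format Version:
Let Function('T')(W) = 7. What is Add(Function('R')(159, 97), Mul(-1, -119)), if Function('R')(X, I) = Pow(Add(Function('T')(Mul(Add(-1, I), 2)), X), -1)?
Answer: Rational(19755, 166) ≈ 119.01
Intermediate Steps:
Function('R')(X, I) = Pow(Add(7, X), -1)
Add(Function('R')(159, 97), Mul(-1, -119)) = Add(Pow(Add(7, 159), -1), Mul(-1, -119)) = Add(Pow(166, -1), 119) = Add(Rational(1, 166), 119) = Rational(19755, 166)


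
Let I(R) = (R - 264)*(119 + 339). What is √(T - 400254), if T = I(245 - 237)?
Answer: I*√517502 ≈ 719.38*I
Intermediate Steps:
I(R) = -120912 + 458*R (I(R) = (-264 + R)*458 = -120912 + 458*R)
T = -117248 (T = -120912 + 458*(245 - 237) = -120912 + 458*8 = -120912 + 3664 = -117248)
√(T - 400254) = √(-117248 - 400254) = √(-517502) = I*√517502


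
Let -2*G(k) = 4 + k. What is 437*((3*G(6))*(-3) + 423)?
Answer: 204516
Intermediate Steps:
G(k) = -2 - k/2 (G(k) = -(4 + k)/2 = -2 - k/2)
437*((3*G(6))*(-3) + 423) = 437*((3*(-2 - 1/2*6))*(-3) + 423) = 437*((3*(-2 - 3))*(-3) + 423) = 437*((3*(-5))*(-3) + 423) = 437*(-15*(-3) + 423) = 437*(45 + 423) = 437*468 = 204516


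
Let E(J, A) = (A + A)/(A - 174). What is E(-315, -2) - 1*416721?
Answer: -18335723/44 ≈ -4.1672e+5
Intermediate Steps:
E(J, A) = 2*A/(-174 + A) (E(J, A) = (2*A)/(-174 + A) = 2*A/(-174 + A))
E(-315, -2) - 1*416721 = 2*(-2)/(-174 - 2) - 1*416721 = 2*(-2)/(-176) - 416721 = 2*(-2)*(-1/176) - 416721 = 1/44 - 416721 = -18335723/44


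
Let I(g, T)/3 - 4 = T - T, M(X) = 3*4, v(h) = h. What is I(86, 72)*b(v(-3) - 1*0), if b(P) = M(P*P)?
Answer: 144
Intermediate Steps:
M(X) = 12
I(g, T) = 12 (I(g, T) = 12 + 3*(T - T) = 12 + 3*0 = 12 + 0 = 12)
b(P) = 12
I(86, 72)*b(v(-3) - 1*0) = 12*12 = 144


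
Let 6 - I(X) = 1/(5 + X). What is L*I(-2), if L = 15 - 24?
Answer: -51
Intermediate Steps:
I(X) = 6 - 1/(5 + X)
L = -9
L*I(-2) = -9*(29 + 6*(-2))/(5 - 2) = -9*(29 - 12)/3 = -3*17 = -9*17/3 = -51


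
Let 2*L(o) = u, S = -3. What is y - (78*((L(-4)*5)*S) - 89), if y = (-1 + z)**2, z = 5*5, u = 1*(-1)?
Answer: 80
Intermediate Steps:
u = -1
L(o) = -1/2 (L(o) = (1/2)*(-1) = -1/2)
z = 25
y = 576 (y = (-1 + 25)**2 = 24**2 = 576)
y - (78*((L(-4)*5)*S) - 89) = 576 - (78*(-1/2*5*(-3)) - 89) = 576 - (78*(-5/2*(-3)) - 89) = 576 - (78*(15/2) - 89) = 576 - (585 - 89) = 576 - 1*496 = 576 - 496 = 80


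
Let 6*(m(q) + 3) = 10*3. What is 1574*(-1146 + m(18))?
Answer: -1800656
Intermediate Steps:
m(q) = 2 (m(q) = -3 + (10*3)/6 = -3 + (⅙)*30 = -3 + 5 = 2)
1574*(-1146 + m(18)) = 1574*(-1146 + 2) = 1574*(-1144) = -1800656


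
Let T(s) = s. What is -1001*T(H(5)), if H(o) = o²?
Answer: -25025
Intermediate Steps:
-1001*T(H(5)) = -1001*5² = -1001*25 = -25025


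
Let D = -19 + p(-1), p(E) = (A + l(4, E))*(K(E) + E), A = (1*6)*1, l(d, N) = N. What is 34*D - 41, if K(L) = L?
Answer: -1027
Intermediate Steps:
A = 6 (A = 6*1 = 6)
p(E) = 2*E*(6 + E) (p(E) = (6 + E)*(E + E) = (6 + E)*(2*E) = 2*E*(6 + E))
D = -29 (D = -19 + 2*(-1)*(6 - 1) = -19 + 2*(-1)*5 = -19 - 10 = -29)
34*D - 41 = 34*(-29) - 41 = -986 - 41 = -1027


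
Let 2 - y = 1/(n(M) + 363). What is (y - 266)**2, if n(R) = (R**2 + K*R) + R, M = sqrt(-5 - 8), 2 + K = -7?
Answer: (390301824*sqrt(13) + 8479957729*I)/(4*(1400*sqrt(13) + 30417*I)) ≈ 69698.0 + 0.12349*I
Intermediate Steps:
K = -9 (K = -2 - 7 = -9)
M = I*sqrt(13) (M = sqrt(-13) = I*sqrt(13) ≈ 3.6056*I)
n(R) = R**2 - 8*R (n(R) = (R**2 - 9*R) + R = R**2 - 8*R)
y = 2 - 1/(363 + I*sqrt(13)*(-8 + I*sqrt(13))) (y = 2 - 1/((I*sqrt(13))*(-8 + I*sqrt(13)) + 363) = 2 - 1/(I*sqrt(13)*(-8 + I*sqrt(13)) + 363) = 2 - 1/(363 + I*sqrt(13)*(-8 + I*sqrt(13))) ≈ 1.9972 - 0.00023388*I)
(y - 266)**2 = ((16*sqrt(13) + 699*I)/(2*(4*sqrt(13) + 175*I)) - 266)**2 = (-266 + (16*sqrt(13) + 699*I)/(2*(4*sqrt(13) + 175*I)))**2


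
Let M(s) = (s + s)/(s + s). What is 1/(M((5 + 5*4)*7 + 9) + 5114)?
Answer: 1/5115 ≈ 0.00019550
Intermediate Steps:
M(s) = 1 (M(s) = (2*s)/((2*s)) = (2*s)*(1/(2*s)) = 1)
1/(M((5 + 5*4)*7 + 9) + 5114) = 1/(1 + 5114) = 1/5115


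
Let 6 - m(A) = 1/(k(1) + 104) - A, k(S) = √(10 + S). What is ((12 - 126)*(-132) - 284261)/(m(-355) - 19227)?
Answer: 56943606396992/4140693751489 + 269213*√11/4140693751489 ≈ 13.752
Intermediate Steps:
m(A) = 6 + A - 1/(104 + √11) (m(A) = 6 - (1/(√(10 + 1) + 104) - A) = 6 - (1/(√11 + 104) - A) = 6 - (1/(104 + √11) - A) = 6 + (A - 1/(104 + √11)) = 6 + A - 1/(104 + √11))
((12 - 126)*(-132) - 284261)/(m(-355) - 19227) = ((12 - 126)*(-132) - 284261)/((64726/10805 - 355 + √11/10805) - 19227) = (-114*(-132) - 284261)/((-3771049/10805 + √11/10805) - 19227) = (15048 - 284261)/(-211518784/10805 + √11/10805) = -269213/(-211518784/10805 + √11/10805)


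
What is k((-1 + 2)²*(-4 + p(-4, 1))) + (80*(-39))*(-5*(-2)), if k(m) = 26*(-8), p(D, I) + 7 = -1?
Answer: -31408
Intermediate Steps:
p(D, I) = -8 (p(D, I) = -7 - 1 = -8)
k(m) = -208
k((-1 + 2)²*(-4 + p(-4, 1))) + (80*(-39))*(-5*(-2)) = -208 + (80*(-39))*(-5*(-2)) = -208 - 3120*10 = -208 - 31200 = -31408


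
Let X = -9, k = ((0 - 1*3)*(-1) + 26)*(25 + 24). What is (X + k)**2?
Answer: 1993744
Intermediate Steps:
k = 1421 (k = ((0 - 3)*(-1) + 26)*49 = (-3*(-1) + 26)*49 = (3 + 26)*49 = 29*49 = 1421)
(X + k)**2 = (-9 + 1421)**2 = 1412**2 = 1993744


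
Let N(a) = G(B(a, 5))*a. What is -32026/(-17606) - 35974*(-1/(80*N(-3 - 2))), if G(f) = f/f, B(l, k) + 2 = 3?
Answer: -155136961/1760600 ≈ -88.116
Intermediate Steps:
B(l, k) = 1 (B(l, k) = -2 + 3 = 1)
G(f) = 1
N(a) = a (N(a) = 1*a = a)
-32026/(-17606) - 35974*(-1/(80*N(-3 - 2))) = -32026/(-17606) - 35974*(-1/(80*(-3 - 2))) = -32026*(-1/17606) - 35974/((-80*(-5))) = 16013/8803 - 35974/400 = 16013/8803 - 35974*1/400 = 16013/8803 - 17987/200 = -155136961/1760600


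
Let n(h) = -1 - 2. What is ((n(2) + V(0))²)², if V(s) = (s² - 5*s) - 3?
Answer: 1296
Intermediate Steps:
n(h) = -3
V(s) = -3 + s² - 5*s
((n(2) + V(0))²)² = ((-3 + (-3 + 0² - 5*0))²)² = ((-3 + (-3 + 0 + 0))²)² = ((-3 - 3)²)² = ((-6)²)² = 36² = 1296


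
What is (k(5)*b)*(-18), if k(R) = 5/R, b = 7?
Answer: -126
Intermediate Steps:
(k(5)*b)*(-18) = ((5/5)*7)*(-18) = ((5*(⅕))*7)*(-18) = (1*7)*(-18) = 7*(-18) = -126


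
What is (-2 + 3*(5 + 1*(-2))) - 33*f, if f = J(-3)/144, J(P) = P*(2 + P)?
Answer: 101/16 ≈ 6.3125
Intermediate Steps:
f = 1/48 (f = -3*(2 - 3)/144 = -3*(-1)*(1/144) = 3*(1/144) = 1/48 ≈ 0.020833)
(-2 + 3*(5 + 1*(-2))) - 33*f = (-2 + 3*(5 + 1*(-2))) - 33*1/48 = (-2 + 3*(5 - 2)) - 11/16 = (-2 + 3*3) - 11/16 = (-2 + 9) - 11/16 = 7 - 11/16 = 101/16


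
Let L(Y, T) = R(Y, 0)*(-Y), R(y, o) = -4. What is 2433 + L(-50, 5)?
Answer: 2233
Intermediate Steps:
L(Y, T) = 4*Y (L(Y, T) = -(-4)*Y = 4*Y)
2433 + L(-50, 5) = 2433 + 4*(-50) = 2433 - 200 = 2233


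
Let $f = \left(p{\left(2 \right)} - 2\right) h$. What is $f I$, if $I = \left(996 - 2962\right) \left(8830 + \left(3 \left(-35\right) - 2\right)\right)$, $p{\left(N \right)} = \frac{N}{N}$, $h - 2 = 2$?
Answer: $68597672$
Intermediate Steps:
$h = 4$ ($h = 2 + 2 = 4$)
$p{\left(N \right)} = 1$
$f = -4$ ($f = \left(1 - 2\right) 4 = \left(-1\right) 4 = -4$)
$I = -17149418$ ($I = - 1966 \left(8830 - 107\right) = \left(-1966\right) 8723 = -17149418$)
$f I = \left(-4\right) \left(-17149418\right) = 68597672$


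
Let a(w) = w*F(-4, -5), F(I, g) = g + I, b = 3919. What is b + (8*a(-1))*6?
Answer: 4351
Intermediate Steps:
F(I, g) = I + g
a(w) = -9*w (a(w) = w*(-4 - 5) = w*(-9) = -9*w)
b + (8*a(-1))*6 = 3919 + (8*(-9*(-1)))*6 = 3919 + (8*9)*6 = 3919 + 72*6 = 3919 + 432 = 4351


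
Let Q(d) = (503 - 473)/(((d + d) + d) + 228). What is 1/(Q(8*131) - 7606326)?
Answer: -562/4274755207 ≈ -1.3147e-7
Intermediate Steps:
Q(d) = 30/(228 + 3*d) (Q(d) = 30/((2*d + d) + 228) = 30/(3*d + 228) = 30/(228 + 3*d))
1/(Q(8*131) - 7606326) = 1/(10/(76 + 8*131) - 7606326) = 1/(10/(76 + 1048) - 7606326) = 1/(10/1124 - 7606326) = 1/(10*(1/1124) - 7606326) = 1/(5/562 - 7606326) = 1/(-4274755207/562) = -562/4274755207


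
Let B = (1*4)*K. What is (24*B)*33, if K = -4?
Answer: -12672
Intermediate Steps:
B = -16 (B = (1*4)*(-4) = 4*(-4) = -16)
(24*B)*33 = (24*(-16))*33 = -384*33 = -12672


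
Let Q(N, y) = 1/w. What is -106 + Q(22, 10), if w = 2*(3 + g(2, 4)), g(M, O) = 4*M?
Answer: -2331/22 ≈ -105.95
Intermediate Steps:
w = 22 (w = 2*(3 + 4*2) = 2*(3 + 8) = 2*11 = 22)
Q(N, y) = 1/22
-106 + Q(22, 10) = -106 + 1/22 = -2331/22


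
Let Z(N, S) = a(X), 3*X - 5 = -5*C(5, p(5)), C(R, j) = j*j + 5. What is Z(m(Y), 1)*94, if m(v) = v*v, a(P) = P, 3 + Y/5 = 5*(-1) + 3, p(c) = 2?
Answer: -3760/3 ≈ -1253.3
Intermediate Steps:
C(R, j) = 5 + j² (C(R, j) = j² + 5 = 5 + j²)
X = -40/3 (X = 5/3 + (-5*(5 + 2²))/3 = 5/3 + (-5*(5 + 4))/3 = 5/3 + (-5*9)/3 = 5/3 + (⅓)*(-45) = 5/3 - 15 = -40/3 ≈ -13.333)
Y = -25 (Y = -15 + 5*(5*(-1) + 3) = -15 + 5*(-5 + 3) = -15 + 5*(-2) = -15 - 10 = -25)
m(v) = v²
Z(N, S) = -40/3
Z(m(Y), 1)*94 = -40/3*94 = -3760/3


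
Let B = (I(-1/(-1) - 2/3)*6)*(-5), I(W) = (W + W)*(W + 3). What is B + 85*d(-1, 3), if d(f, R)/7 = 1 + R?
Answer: 6940/3 ≈ 2313.3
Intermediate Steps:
d(f, R) = 7 + 7*R (d(f, R) = 7*(1 + R) = 7 + 7*R)
I(W) = 2*W*(3 + W) (I(W) = (2*W)*(3 + W) = 2*W*(3 + W))
B = -200/3 (B = ((2*(-1/(-1) - 2/3)*(3 + (-1/(-1) - 2/3)))*6)*(-5) = ((2*(-1*(-1) - 2*1/3)*(3 + (-1*(-1) - 2*1/3)))*6)*(-5) = ((2*(1 - 2/3)*(3 + (1 - 2/3)))*6)*(-5) = ((2*(1/3)*(3 + 1/3))*6)*(-5) = ((2*(1/3)*(10/3))*6)*(-5) = ((20/9)*6)*(-5) = (40/3)*(-5) = -200/3 ≈ -66.667)
B + 85*d(-1, 3) = -200/3 + 85*(7 + 7*3) = -200/3 + 85*(7 + 21) = -200/3 + 85*28 = -200/3 + 2380 = 6940/3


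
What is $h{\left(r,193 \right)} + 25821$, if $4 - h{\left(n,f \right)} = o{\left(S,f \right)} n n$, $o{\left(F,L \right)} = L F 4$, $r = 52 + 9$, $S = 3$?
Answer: $-8592011$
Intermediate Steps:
$r = 61$
$o{\left(F,L \right)} = 4 F L$ ($o{\left(F,L \right)} = F L 4 = 4 F L$)
$h{\left(n,f \right)} = 4 - 12 f n^{2}$ ($h{\left(n,f \right)} = 4 - 4 \cdot 3 f n n = 4 - 12 f n^{2}$)
$h{\left(r,193 \right)} + 25821 = \left(4 - 2316 \cdot 61^{2}\right) + 25821 = \left(4 - 2316 \cdot 3721\right) + 25821 = \left(4 - 8617836\right) + 25821 = -8617832 + 25821 = -8592011$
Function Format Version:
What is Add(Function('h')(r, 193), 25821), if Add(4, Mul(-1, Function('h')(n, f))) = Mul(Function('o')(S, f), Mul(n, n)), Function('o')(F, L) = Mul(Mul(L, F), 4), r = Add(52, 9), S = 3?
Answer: -8592011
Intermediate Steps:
r = 61
Function('o')(F, L) = Mul(4, F, L) (Function('o')(F, L) = Mul(Mul(F, L), 4) = Mul(4, F, L))
Function('h')(n, f) = Add(4, Mul(-12, f, Pow(n, 2))) (Function('h')(n, f) = Add(4, Mul(-1, Mul(Mul(4, 3, f), Mul(n, n)))) = Add(4, Mul(-1, Mul(Mul(12, f), Pow(n, 2)))) = Add(4, Mul(-1, Mul(12, f, Pow(n, 2)))) = Add(4, Mul(-12, f, Pow(n, 2))))
Add(Function('h')(r, 193), 25821) = Add(Add(4, Mul(-12, 193, Pow(61, 2))), 25821) = Add(Add(4, Mul(-12, 193, 3721)), 25821) = Add(Add(4, -8617836), 25821) = Add(-8617832, 25821) = -8592011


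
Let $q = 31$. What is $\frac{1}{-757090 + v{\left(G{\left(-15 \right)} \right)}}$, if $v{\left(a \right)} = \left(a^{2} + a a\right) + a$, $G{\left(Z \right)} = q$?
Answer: $- \frac{1}{755137} \approx -1.3243 \cdot 10^{-6}$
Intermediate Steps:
$G{\left(Z \right)} = 31$
$v{\left(a \right)} = a + 2 a^{2}$ ($v{\left(a \right)} = \left(a^{2} + a^{2}\right) + a = 2 a^{2} + a = a + 2 a^{2}$)
$\frac{1}{-757090 + v{\left(G{\left(-15 \right)} \right)}} = \frac{1}{-757090 + 31 \left(1 + 2 \cdot 31\right)} = \frac{1}{-757090 + 31 \left(1 + 62\right)} = \frac{1}{-757090 + 31 \cdot 63} = \frac{1}{-757090 + 1953} = \frac{1}{-755137} = - \frac{1}{755137}$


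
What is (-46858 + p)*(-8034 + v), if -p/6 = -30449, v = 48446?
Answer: 5489404432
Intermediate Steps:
p = 182694 (p = -6*(-30449) = 182694)
(-46858 + p)*(-8034 + v) = (-46858 + 182694)*(-8034 + 48446) = 135836*40412 = 5489404432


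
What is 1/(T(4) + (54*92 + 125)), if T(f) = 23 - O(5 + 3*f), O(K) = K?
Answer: 1/5099 ≈ 0.00019612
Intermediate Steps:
T(f) = 18 - 3*f (T(f) = 23 - (5 + 3*f) = 23 + (-5 - 3*f) = 18 - 3*f)
1/(T(4) + (54*92 + 125)) = 1/((18 - 3*4) + (54*92 + 125)) = 1/((18 - 12) + (4968 + 125)) = 1/(6 + 5093) = 1/5099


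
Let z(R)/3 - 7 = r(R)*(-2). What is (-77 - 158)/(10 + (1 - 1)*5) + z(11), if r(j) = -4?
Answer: 43/2 ≈ 21.500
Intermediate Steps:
z(R) = 45 (z(R) = 21 + 3*(-4*(-2)) = 21 + 3*8 = 21 + 24 = 45)
(-77 - 158)/(10 + (1 - 1)*5) + z(11) = (-77 - 158)/(10 + (1 - 1)*5) + 45 = -235/(10 + 0*5) + 45 = -235/(10 + 0) + 45 = -235/10 + 45 = -235*⅒ + 45 = -47/2 + 45 = 43/2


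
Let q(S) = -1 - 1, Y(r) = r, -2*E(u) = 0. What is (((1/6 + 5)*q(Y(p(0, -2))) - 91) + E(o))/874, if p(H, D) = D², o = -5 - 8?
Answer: -8/69 ≈ -0.11594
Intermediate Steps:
o = -13
E(u) = 0 (E(u) = -½*0 = 0)
q(S) = -2
(((1/6 + 5)*q(Y(p(0, -2))) - 91) + E(o))/874 = (((1/6 + 5)*(-2) - 91) + 0)/874 = (((⅙ + 5)*(-2) - 91) + 0)*(1/874) = (((31/6)*(-2) - 91) + 0)*(1/874) = ((-31/3 - 91) + 0)*(1/874) = (-304/3 + 0)*(1/874) = -304/3*1/874 = -8/69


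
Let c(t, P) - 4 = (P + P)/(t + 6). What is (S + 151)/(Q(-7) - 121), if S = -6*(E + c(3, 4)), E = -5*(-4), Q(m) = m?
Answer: -5/384 ≈ -0.013021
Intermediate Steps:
c(t, P) = 4 + 2*P/(6 + t) (c(t, P) = 4 + (P + P)/(t + 6) = 4 + (2*P)/(6 + t) = 4 + 2*P/(6 + t))
E = 20
S = -448/3 (S = -6*(20 + 2*(12 + 4 + 2*3)/(6 + 3)) = -6*(20 + 2*(12 + 4 + 6)/9) = -6*(20 + 2*(⅑)*22) = -6*(20 + 44/9) = -6*224/9 = -448/3 ≈ -149.33)
(S + 151)/(Q(-7) - 121) = (-448/3 + 151)/(-7 - 121) = (5/3)/(-128) = (5/3)*(-1/128) = -5/384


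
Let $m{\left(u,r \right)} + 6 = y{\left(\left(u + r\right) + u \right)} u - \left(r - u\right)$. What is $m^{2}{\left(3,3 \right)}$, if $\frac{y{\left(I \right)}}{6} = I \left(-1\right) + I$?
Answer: $36$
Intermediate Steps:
$y{\left(I \right)} = 0$ ($y{\left(I \right)} = 6 \left(I \left(-1\right) + I\right) = 6 \left(- I + I\right) = 6 \cdot 0 = 0$)
$m{\left(u,r \right)} = -6 + u - r$ ($m{\left(u,r \right)} = -6 + \left(0 u - \left(r - u\right)\right) = -6 + \left(0 - \left(r - u\right)\right) = -6 - \left(r - u\right) = -6 + u - r$)
$m^{2}{\left(3,3 \right)} = \left(-6 + 3 - 3\right)^{2} = \left(-6\right)^{2} = 36$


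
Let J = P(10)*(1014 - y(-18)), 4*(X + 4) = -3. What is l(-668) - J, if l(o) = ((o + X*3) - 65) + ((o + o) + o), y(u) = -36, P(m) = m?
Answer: -53005/4 ≈ -13251.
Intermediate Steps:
X = -19/4 (X = -4 + (¼)*(-3) = -4 - ¾ = -19/4 ≈ -4.7500)
l(o) = -317/4 + 4*o (l(o) = ((o - 19/4*3) - 65) + ((o + o) + o) = ((o - 57/4) - 65) + (2*o + o) = ((-57/4 + o) - 65) + 3*o = (-317/4 + o) + 3*o = -317/4 + 4*o)
J = 10500 (J = 10*(1014 - 1*(-36)) = 10*(1014 + 36) = 10*1050 = 10500)
l(-668) - J = (-317/4 + 4*(-668)) - 1*10500 = (-317/4 - 2672) - 10500 = -11005/4 - 10500 = -53005/4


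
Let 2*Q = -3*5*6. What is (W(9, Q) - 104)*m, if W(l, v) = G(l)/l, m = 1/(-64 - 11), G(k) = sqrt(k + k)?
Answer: 104/75 - sqrt(2)/225 ≈ 1.3804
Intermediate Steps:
G(k) = sqrt(2)*sqrt(k) (G(k) = sqrt(2*k) = sqrt(2)*sqrt(k))
Q = -45 (Q = (-3*5*6)/2 = (-15*6)/2 = (1/2)*(-90) = -45)
m = -1/75 (m = 1/(-75) = -1/75 ≈ -0.013333)
W(l, v) = sqrt(2)/sqrt(l) (W(l, v) = (sqrt(2)*sqrt(l))/l = sqrt(2)/sqrt(l))
(W(9, Q) - 104)*m = (sqrt(2)/sqrt(9) - 104)*(-1/75) = (sqrt(2)*(1/3) - 104)*(-1/75) = (sqrt(2)/3 - 104)*(-1/75) = (-104 + sqrt(2)/3)*(-1/75) = 104/75 - sqrt(2)/225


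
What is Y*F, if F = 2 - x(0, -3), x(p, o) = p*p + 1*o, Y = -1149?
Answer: -5745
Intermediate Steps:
x(p, o) = o + p**2 (x(p, o) = p**2 + o = o + p**2)
F = 5 (F = 2 - (-3 + 0**2) = 2 - (-3 + 0) = 2 - 1*(-3) = 2 + 3 = 5)
Y*F = -1149*5 = -5745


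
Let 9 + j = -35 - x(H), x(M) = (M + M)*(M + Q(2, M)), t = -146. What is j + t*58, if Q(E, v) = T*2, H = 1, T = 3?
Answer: -8526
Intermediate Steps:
Q(E, v) = 6 (Q(E, v) = 3*2 = 6)
x(M) = 2*M*(6 + M) (x(M) = (M + M)*(M + 6) = (2*M)*(6 + M) = 2*M*(6 + M))
j = -58 (j = -9 + (-35 - 2*(6 + 1)) = -9 + (-35 - 2*7) = -9 + (-35 - 1*14) = -9 + (-35 - 14) = -9 - 49 = -58)
j + t*58 = -58 - 146*58 = -58 - 8468 = -8526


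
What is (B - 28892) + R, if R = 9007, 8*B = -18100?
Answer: -44295/2 ≈ -22148.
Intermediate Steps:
B = -4525/2 (B = (1/8)*(-18100) = -4525/2 ≈ -2262.5)
(B - 28892) + R = (-4525/2 - 28892) + 9007 = -62309/2 + 9007 = -44295/2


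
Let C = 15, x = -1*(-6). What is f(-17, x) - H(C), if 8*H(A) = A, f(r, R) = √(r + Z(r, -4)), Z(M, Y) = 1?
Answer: -15/8 + 4*I ≈ -1.875 + 4.0*I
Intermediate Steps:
x = 6
f(r, R) = √(1 + r) (f(r, R) = √(r + 1) = √(1 + r))
H(A) = A/8
f(-17, x) - H(C) = √(1 - 17) - 15/8 = √(-16) - 1*15/8 = 4*I - 15/8 = -15/8 + 4*I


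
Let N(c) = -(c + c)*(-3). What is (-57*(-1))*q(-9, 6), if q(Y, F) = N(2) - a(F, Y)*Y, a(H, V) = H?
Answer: 3762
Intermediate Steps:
N(c) = 6*c (N(c) = -2*c*(-3) = -(-6)*c = 6*c)
q(Y, F) = 12 - F*Y (q(Y, F) = 6*2 - F*Y = 12 - F*Y)
(-57*(-1))*q(-9, 6) = (-57*(-1))*(12 - 1*6*(-9)) = 57*(12 + 54) = 57*66 = 3762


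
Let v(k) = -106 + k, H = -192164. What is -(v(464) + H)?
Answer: 191806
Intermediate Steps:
-(v(464) + H) = -((-106 + 464) - 192164) = -(358 - 192164) = -1*(-191806) = 191806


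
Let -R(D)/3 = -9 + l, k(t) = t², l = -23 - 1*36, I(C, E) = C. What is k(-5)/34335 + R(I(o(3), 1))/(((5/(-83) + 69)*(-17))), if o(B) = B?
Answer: -3405461/19646487 ≈ -0.17334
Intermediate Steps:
l = -59 (l = -23 - 36 = -59)
R(D) = 204 (R(D) = -3*(-9 - 59) = -3*(-68) = 204)
k(-5)/34335 + R(I(o(3), 1))/(((5/(-83) + 69)*(-17))) = (-5)²/34335 + 204/(((5/(-83) + 69)*(-17))) = 25*(1/34335) + 204/(((5*(-1/83) + 69)*(-17))) = 5/6867 + 204/(((-5/83 + 69)*(-17))) = 5/6867 + 204/(((5722/83)*(-17))) = 5/6867 + 204/(-97274/83) = 5/6867 + 204*(-83/97274) = 5/6867 - 498/2861 = -3405461/19646487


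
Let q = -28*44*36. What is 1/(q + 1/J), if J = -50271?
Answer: -50271/2229619393 ≈ -2.2547e-5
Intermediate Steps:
q = -44352 (q = -1232*36 = -44352)
1/(q + 1/J) = 1/(-44352 + 1/(-50271)) = 1/(-44352 - 1/50271) = 1/(-2229619393/50271) = -50271/2229619393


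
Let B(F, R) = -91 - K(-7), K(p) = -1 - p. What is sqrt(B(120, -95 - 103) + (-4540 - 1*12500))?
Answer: I*sqrt(17137) ≈ 130.91*I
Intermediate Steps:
B(F, R) = -97 (B(F, R) = -91 - (-1 - 1*(-7)) = -91 - (-1 + 7) = -91 - 1*6 = -91 - 6 = -97)
sqrt(B(120, -95 - 103) + (-4540 - 1*12500)) = sqrt(-97 + (-4540 - 1*12500)) = sqrt(-97 + (-4540 - 12500)) = sqrt(-97 - 17040) = sqrt(-17137) = I*sqrt(17137)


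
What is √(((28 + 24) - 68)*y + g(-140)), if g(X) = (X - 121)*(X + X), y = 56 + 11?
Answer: 2*√18002 ≈ 268.34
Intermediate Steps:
y = 67
g(X) = 2*X*(-121 + X) (g(X) = (-121 + X)*(2*X) = 2*X*(-121 + X))
√(((28 + 24) - 68)*y + g(-140)) = √(((28 + 24) - 68)*67 + 2*(-140)*(-121 - 140)) = √((52 - 68)*67 + 2*(-140)*(-261)) = √(-16*67 + 73080) = √(-1072 + 73080) = √72008 = 2*√18002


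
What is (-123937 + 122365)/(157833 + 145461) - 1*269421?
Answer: -13618962391/50549 ≈ -2.6942e+5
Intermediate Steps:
(-123937 + 122365)/(157833 + 145461) - 1*269421 = -1572/303294 - 269421 = -1572*1/303294 - 269421 = -262/50549 - 269421 = -13618962391/50549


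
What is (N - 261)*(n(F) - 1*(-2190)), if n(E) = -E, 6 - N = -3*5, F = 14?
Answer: -522240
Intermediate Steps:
N = 21 (N = 6 - (-3)*5 = 6 - 1*(-15) = 6 + 15 = 21)
(N - 261)*(n(F) - 1*(-2190)) = (21 - 261)*(-1*14 - 1*(-2190)) = -240*(-14 + 2190) = -240*2176 = -522240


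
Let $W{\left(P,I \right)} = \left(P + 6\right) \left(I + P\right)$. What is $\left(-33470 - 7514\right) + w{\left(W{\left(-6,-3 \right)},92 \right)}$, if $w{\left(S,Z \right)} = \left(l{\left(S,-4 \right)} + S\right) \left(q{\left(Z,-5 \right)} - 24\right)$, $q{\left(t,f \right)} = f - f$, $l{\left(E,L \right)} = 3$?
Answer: $-41056$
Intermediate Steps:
$W{\left(P,I \right)} = \left(6 + P\right) \left(I + P\right)$
$q{\left(t,f \right)} = 0$
$w{\left(S,Z \right)} = -72 - 24 S$ ($w{\left(S,Z \right)} = \left(3 + S\right) \left(0 - 24\right) = \left(3 + S\right) \left(-24\right) = -72 - 24 S$)
$\left(-33470 - 7514\right) + w{\left(W{\left(-6,-3 \right)},92 \right)} = \left(-33470 - 7514\right) - \left(72 + 24 \left(\left(-6\right)^{2} + 6 \left(-3\right) + 6 \left(-6\right) - -18\right)\right) = -40984 - \left(72 + 24 \left(36 - 18 - 36 + 18\right)\right) = -40984 - 72 = -41056$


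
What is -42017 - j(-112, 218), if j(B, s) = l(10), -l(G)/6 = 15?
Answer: -41927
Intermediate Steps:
l(G) = -90 (l(G) = -6*15 = -90)
j(B, s) = -90
-42017 - j(-112, 218) = -42017 - 1*(-90) = -42017 + 90 = -41927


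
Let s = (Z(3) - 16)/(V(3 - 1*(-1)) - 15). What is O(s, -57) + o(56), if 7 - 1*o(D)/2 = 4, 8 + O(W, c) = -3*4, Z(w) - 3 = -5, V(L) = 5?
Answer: -14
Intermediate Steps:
Z(w) = -2 (Z(w) = 3 - 5 = -2)
s = 9/5 (s = (-2 - 16)/(5 - 15) = -18/(-10) = -18*(-⅒) = 9/5 ≈ 1.8000)
O(W, c) = -20 (O(W, c) = -8 - 3*4 = -8 - 12 = -20)
o(D) = 6 (o(D) = 14 - 2*4 = 14 - 8 = 6)
O(s, -57) + o(56) = -20 + 6 = -14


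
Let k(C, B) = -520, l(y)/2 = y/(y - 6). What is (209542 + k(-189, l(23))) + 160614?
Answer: 369636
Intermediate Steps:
l(y) = 2*y/(-6 + y) (l(y) = 2*(y/(y - 6)) = 2*(y/(-6 + y)) = 2*y/(-6 + y))
(209542 + k(-189, l(23))) + 160614 = (209542 - 520) + 160614 = 209022 + 160614 = 369636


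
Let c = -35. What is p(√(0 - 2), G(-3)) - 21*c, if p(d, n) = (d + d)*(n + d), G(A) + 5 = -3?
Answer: 731 - 16*I*√2 ≈ 731.0 - 22.627*I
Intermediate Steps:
G(A) = -8 (G(A) = -5 - 3 = -8)
p(d, n) = 2*d*(d + n) (p(d, n) = (2*d)*(d + n) = 2*d*(d + n))
p(√(0 - 2), G(-3)) - 21*c = 2*√(0 - 2)*(√(0 - 2) - 8) - 21*(-35) = 2*√(-2)*(√(-2) - 8) + 735 = 2*(I*√2)*(I*√2 - 8) + 735 = 2*(I*√2)*(-8 + I*√2) + 735 = 2*I*√2*(-8 + I*√2) + 735 = 735 + 2*I*√2*(-8 + I*√2)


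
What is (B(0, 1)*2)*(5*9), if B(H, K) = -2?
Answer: -180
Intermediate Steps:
(B(0, 1)*2)*(5*9) = (-2*2)*(5*9) = -4*45 = -180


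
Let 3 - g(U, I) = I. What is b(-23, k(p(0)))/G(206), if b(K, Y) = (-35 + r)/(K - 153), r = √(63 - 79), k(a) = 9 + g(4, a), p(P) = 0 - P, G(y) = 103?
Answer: 35/18128 - I/4532 ≈ 0.0019307 - 0.00022065*I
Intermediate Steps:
g(U, I) = 3 - I
p(P) = -P
k(a) = 12 - a (k(a) = 9 + (3 - a) = 12 - a)
r = 4*I (r = √(-16) = 4*I ≈ 4.0*I)
b(K, Y) = (-35 + 4*I)/(-153 + K) (b(K, Y) = (-35 + 4*I)/(K - 153) = (-35 + 4*I)/(-153 + K))
b(-23, k(p(0)))/G(206) = ((-35 + 4*I)/(-153 - 23))/103 = ((-35 + 4*I)/(-176))*(1/103) = -(-35 + 4*I)/176*(1/103) = (35/176 - I/44)*(1/103) = 35/18128 - I/4532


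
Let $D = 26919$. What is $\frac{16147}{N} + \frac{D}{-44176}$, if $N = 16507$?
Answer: $\frac{268957939}{729213232} \approx 0.36883$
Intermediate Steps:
$\frac{16147}{N} + \frac{D}{-44176} = \frac{16147}{16507} + \frac{26919}{-44176} = 16147 \cdot \frac{1}{16507} + 26919 \left(- \frac{1}{44176}\right) = \frac{16147}{16507} - \frac{26919}{44176} = \frac{268957939}{729213232}$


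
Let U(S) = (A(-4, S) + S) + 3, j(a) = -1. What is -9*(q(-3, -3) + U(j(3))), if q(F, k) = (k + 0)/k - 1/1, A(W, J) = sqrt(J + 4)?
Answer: -18 - 9*sqrt(3) ≈ -33.588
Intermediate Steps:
A(W, J) = sqrt(4 + J)
q(F, k) = 0 (q(F, k) = k/k - 1*1 = 1 - 1 = 0)
U(S) = 3 + S + sqrt(4 + S) (U(S) = (sqrt(4 + S) + S) + 3 = (S + sqrt(4 + S)) + 3 = 3 + S + sqrt(4 + S))
-9*(q(-3, -3) + U(j(3))) = -9*(0 + (3 - 1 + sqrt(4 - 1))) = -9*(0 + (3 - 1 + sqrt(3))) = -9*(0 + (2 + sqrt(3))) = -9*(2 + sqrt(3)) = -18 - 9*sqrt(3)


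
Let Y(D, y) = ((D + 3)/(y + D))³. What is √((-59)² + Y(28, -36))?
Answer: √3504962/32 ≈ 58.505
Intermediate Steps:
Y(D, y) = (3 + D)³/(D + y)³ (Y(D, y) = ((3 + D)/(D + y))³ = (3 + D)³/(D + y)³)
√((-59)² + Y(28, -36)) = √((-59)² + (3 + 28)³/(28 - 36)³) = √(3481 + 31³/(-8)³) = √(3481 + 29791*(-1/512)) = √(3481 - 29791/512) = √(1752481/512) = √3504962/32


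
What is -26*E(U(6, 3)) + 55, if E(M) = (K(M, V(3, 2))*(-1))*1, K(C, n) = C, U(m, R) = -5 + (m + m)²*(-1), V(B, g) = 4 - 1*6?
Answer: -3819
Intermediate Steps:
V(B, g) = -2 (V(B, g) = 4 - 6 = -2)
U(m, R) = -5 - 4*m² (U(m, R) = -5 + (2*m)²*(-1) = -5 + (4*m²)*(-1) = -5 - 4*m²)
E(M) = -M (E(M) = (M*(-1))*1 = -M*1 = -M)
-26*E(U(6, 3)) + 55 = -(-26)*(-5 - 4*6²) + 55 = -(-26)*(-5 - 4*36) + 55 = -(-26)*(-5 - 144) + 55 = -(-26)*(-149) + 55 = -26*149 + 55 = -3874 + 55 = -3819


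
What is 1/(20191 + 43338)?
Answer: 1/63529 ≈ 1.5741e-5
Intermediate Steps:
1/(20191 + 43338) = 1/63529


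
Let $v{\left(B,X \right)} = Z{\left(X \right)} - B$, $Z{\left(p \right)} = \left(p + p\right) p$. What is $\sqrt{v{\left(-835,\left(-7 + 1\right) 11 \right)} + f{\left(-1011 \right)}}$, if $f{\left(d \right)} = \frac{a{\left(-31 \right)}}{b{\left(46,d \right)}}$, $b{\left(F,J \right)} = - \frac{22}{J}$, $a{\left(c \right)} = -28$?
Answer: $\frac{\sqrt{999493}}{11} \approx 90.886$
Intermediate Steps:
$Z{\left(p \right)} = 2 p^{2}$ ($Z{\left(p \right)} = 2 p p = 2 p^{2}$)
$f{\left(d \right)} = \frac{14 d}{11}$ ($f{\left(d \right)} = - \frac{28}{\left(-22\right) \frac{1}{d}} = - 28 \left(- \frac{d}{22}\right) = \frac{14 d}{11}$)
$v{\left(B,X \right)} = - B + 2 X^{2}$ ($v{\left(B,X \right)} = 2 X^{2} - B = - B + 2 X^{2}$)
$\sqrt{v{\left(-835,\left(-7 + 1\right) 11 \right)} + f{\left(-1011 \right)}} = \sqrt{\left(\left(-1\right) \left(-835\right) + 2 \left(\left(-7 + 1\right) 11\right)^{2}\right) + \frac{14}{11} \left(-1011\right)} = \sqrt{\left(835 + 2 \left(\left(-6\right) 11\right)^{2}\right) - \frac{14154}{11}} = \sqrt{\left(835 + 2 \left(-66\right)^{2}\right) - \frac{14154}{11}} = \sqrt{\left(835 + 2 \cdot 4356\right) - \frac{14154}{11}} = \sqrt{\left(835 + 8712\right) - \frac{14154}{11}} = \sqrt{9547 - \frac{14154}{11}} = \sqrt{\frac{90863}{11}} = \frac{\sqrt{999493}}{11}$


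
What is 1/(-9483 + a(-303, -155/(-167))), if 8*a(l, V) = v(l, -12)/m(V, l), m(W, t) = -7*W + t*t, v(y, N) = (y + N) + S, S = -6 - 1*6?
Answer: -122648144/1163072404161 ≈ -0.00010545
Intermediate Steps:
S = -12 (S = -6 - 6 = -12)
v(y, N) = -12 + N + y (v(y, N) = (y + N) - 12 = (N + y) - 12 = -12 + N + y)
m(W, t) = t**2 - 7*W (m(W, t) = -7*W + t**2 = t**2 - 7*W)
a(l, V) = (-24 + l)/(8*(l**2 - 7*V)) (a(l, V) = ((-12 - 12 + l)/(l**2 - 7*V))/8 = ((-24 + l)/(l**2 - 7*V))/8 = (-24 + l)/(8*(l**2 - 7*V)))
1/(-9483 + a(-303, -155/(-167))) = 1/(-9483 + (24 - 1*(-303))/(8*(-1*(-303)**2 + 7*(-155/(-167))))) = 1/(-9483 + (24 + 303)/(8*(-1*91809 + 7*(-155*(-1/167))))) = 1/(-9483 + (1/8)*327/(-91809 + 7*(155/167))) = 1/(-9483 + (1/8)*327/(-91809 + 1085/167)) = 1/(-9483 + (1/8)*327/(-15331018/167)) = 1/(-9483 + (1/8)*(-167/15331018)*327) = 1/(-9483 - 54609/122648144) = 1/(-1163072404161/122648144) = -122648144/1163072404161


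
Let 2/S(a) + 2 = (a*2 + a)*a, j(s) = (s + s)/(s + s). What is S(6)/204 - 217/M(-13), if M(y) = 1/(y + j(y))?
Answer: 28154449/10812 ≈ 2604.0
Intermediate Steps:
j(s) = 1 (j(s) = (2*s)/((2*s)) = (2*s)*(1/(2*s)) = 1)
S(a) = 2/(-2 + 3*a²) (S(a) = 2/(-2 + (a*2 + a)*a) = 2/(-2 + (2*a + a)*a) = 2/(-2 + (3*a)*a) = 2/(-2 + 3*a²))
M(y) = 1/(1 + y) (M(y) = 1/(y + 1) = 1/(1 + y))
S(6)/204 - 217/M(-13) = (2/(-2 + 3*6²))/204 - 217/(1/(1 - 13)) = (2/(-2 + 3*36))*(1/204) - 217/(1/(-12)) = (2/(-2 + 108))*(1/204) - 217/(-1/12) = (2/106)*(1/204) - 217*(-12) = (2*(1/106))*(1/204) + 2604 = (1/53)*(1/204) + 2604 = 1/10812 + 2604 = 28154449/10812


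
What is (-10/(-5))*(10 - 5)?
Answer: 10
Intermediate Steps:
(-10/(-5))*(10 - 5) = -10*(-⅕)*5 = 2*5 = 10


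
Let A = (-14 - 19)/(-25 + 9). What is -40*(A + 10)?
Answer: -965/2 ≈ -482.50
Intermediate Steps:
A = 33/16 (A = -33/(-16) = -33*(-1/16) = 33/16 ≈ 2.0625)
-40*(A + 10) = -40*(33/16 + 10) = -40*193/16 = -965/2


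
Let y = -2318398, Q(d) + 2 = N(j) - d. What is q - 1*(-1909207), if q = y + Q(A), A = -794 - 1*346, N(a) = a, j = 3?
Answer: -408050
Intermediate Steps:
A = -1140 (A = -794 - 346 = -1140)
Q(d) = 1 - d (Q(d) = -2 + (3 - d) = 1 - d)
q = -2317257 (q = -2318398 + (1 - 1*(-1140)) = -2318398 + (1 + 1140) = -2318398 + 1141 = -2317257)
q - 1*(-1909207) = -2317257 - 1*(-1909207) = -2317257 + 1909207 = -408050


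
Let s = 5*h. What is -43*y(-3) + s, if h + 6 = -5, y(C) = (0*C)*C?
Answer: -55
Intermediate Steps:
y(C) = 0 (y(C) = 0*C = 0)
h = -11 (h = -6 - 5 = -11)
s = -55 (s = 5*(-11) = -55)
-43*y(-3) + s = -43*0 - 55 = 0 - 55 = -55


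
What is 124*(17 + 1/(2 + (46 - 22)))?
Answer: 27466/13 ≈ 2112.8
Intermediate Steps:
124*(17 + 1/(2 + (46 - 22))) = 124*(17 + 1/(2 + 24)) = 124*(17 + 1/26) = 124*(443/26) = 27466/13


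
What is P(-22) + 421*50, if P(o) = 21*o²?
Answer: 31214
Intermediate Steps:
P(-22) + 421*50 = 21*(-22)² + 421*50 = 21*484 + 21050 = 10164 + 21050 = 31214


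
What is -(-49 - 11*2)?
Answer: 71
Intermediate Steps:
-(-49 - 11*2) = -(-49 - 22) = -1*(-71) = 71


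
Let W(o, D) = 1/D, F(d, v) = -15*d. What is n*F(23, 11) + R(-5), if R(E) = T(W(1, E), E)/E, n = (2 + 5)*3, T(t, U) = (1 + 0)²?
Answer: -36226/5 ≈ -7245.2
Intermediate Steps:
T(t, U) = 1 (T(t, U) = 1² = 1)
n = 21 (n = 7*3 = 21)
R(E) = 1/E
n*F(23, 11) + R(-5) = 21*(-15*23) + 1/(-5) = 21*(-345) - ⅕ = -7245 - ⅕ = -36226/5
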